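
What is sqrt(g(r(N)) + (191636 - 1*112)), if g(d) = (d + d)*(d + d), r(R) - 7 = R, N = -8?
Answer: 2*sqrt(47882) ≈ 437.64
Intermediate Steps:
r(R) = 7 + R
g(d) = 4*d**2 (g(d) = (2*d)*(2*d) = 4*d**2)
sqrt(g(r(N)) + (191636 - 1*112)) = sqrt(4*(7 - 8)**2 + (191636 - 1*112)) = sqrt(4*(-1)**2 + (191636 - 112)) = sqrt(4*1 + 191524) = sqrt(4 + 191524) = sqrt(191528) = 2*sqrt(47882)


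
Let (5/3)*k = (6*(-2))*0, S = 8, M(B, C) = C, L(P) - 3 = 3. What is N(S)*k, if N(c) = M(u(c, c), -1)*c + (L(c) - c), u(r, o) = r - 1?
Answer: 0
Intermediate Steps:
u(r, o) = -1 + r
L(P) = 6 (L(P) = 3 + 3 = 6)
N(c) = 6 - 2*c (N(c) = -c + (6 - c) = 6 - 2*c)
k = 0 (k = 3*((6*(-2))*0)/5 = 3*(-12*0)/5 = (3/5)*0 = 0)
N(S)*k = (6 - 2*8)*0 = (6 - 16)*0 = -10*0 = 0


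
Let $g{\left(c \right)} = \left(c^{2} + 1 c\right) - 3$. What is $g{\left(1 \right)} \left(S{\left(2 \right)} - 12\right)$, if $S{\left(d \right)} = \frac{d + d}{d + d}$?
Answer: $11$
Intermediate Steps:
$S{\left(d \right)} = 1$ ($S{\left(d \right)} = \frac{2 d}{2 d} = 2 d \frac{1}{2 d} = 1$)
$g{\left(c \right)} = -3 + c + c^{2}$ ($g{\left(c \right)} = \left(c^{2} + c\right) - 3 = \left(c + c^{2}\right) - 3 = -3 + c + c^{2}$)
$g{\left(1 \right)} \left(S{\left(2 \right)} - 12\right) = \left(-3 + 1 + 1^{2}\right) \left(1 - 12\right) = \left(-3 + 1 + 1\right) \left(-11\right) = \left(-1\right) \left(-11\right) = 11$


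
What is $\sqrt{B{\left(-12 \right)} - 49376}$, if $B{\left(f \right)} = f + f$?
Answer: $10 i \sqrt{494} \approx 222.26 i$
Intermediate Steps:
$B{\left(f \right)} = 2 f$
$\sqrt{B{\left(-12 \right)} - 49376} = \sqrt{2 \left(-12\right) - 49376} = \sqrt{-24 - 49376} = \sqrt{-49400} = 10 i \sqrt{494}$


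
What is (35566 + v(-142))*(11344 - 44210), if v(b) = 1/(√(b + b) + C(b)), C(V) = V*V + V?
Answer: 16433*(-71132*√71 + 712102453*I)/(√71 - 10011*I) ≈ -1.1689e+9 + 0.0012207*I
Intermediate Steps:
C(V) = V + V² (C(V) = V² + V = V + V²)
v(b) = 1/(b*(1 + b) + √2*√b) (v(b) = 1/(√(b + b) + b*(1 + b)) = 1/(√(2*b) + b*(1 + b)) = 1/(√2*√b + b*(1 + b)) = 1/(b*(1 + b) + √2*√b))
(35566 + v(-142))*(11344 - 44210) = (35566 + 1/(-142*(1 - 142) + √2*√(-142)))*(11344 - 44210) = (35566 + 1/(-142*(-141) + √2*(I*√142)))*(-32866) = (35566 + 1/(20022 + 2*I*√71))*(-32866) = -1168912156 - 32866/(20022 + 2*I*√71)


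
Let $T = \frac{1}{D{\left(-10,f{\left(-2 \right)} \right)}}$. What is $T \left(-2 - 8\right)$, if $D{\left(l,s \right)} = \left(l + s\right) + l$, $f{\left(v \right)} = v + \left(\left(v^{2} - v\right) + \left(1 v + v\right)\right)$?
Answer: $\frac{1}{2} \approx 0.5$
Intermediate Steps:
$f{\left(v \right)} = v^{2} + 2 v$ ($f{\left(v \right)} = v + \left(\left(v^{2} - v\right) + \left(v + v\right)\right) = v + \left(\left(v^{2} - v\right) + 2 v\right) = v + \left(v + v^{2}\right) = v^{2} + 2 v$)
$D{\left(l,s \right)} = s + 2 l$
$T = - \frac{1}{20}$ ($T = \frac{1}{- 2 \left(2 - 2\right) + 2 \left(-10\right)} = \frac{1}{\left(-2\right) 0 - 20} = \frac{1}{0 - 20} = \frac{1}{-20} = - \frac{1}{20} \approx -0.05$)
$T \left(-2 - 8\right) = - \frac{-2 - 8}{20} = \left(- \frac{1}{20}\right) \left(-10\right) = \frac{1}{2}$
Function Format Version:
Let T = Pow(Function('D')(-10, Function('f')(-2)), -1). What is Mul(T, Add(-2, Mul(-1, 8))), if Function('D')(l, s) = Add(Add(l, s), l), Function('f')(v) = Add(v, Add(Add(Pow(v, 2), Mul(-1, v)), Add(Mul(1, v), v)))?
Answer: Rational(1, 2) ≈ 0.50000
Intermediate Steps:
Function('f')(v) = Add(Pow(v, 2), Mul(2, v)) (Function('f')(v) = Add(v, Add(Add(Pow(v, 2), Mul(-1, v)), Add(v, v))) = Add(v, Add(Add(Pow(v, 2), Mul(-1, v)), Mul(2, v))) = Add(v, Add(v, Pow(v, 2))) = Add(Pow(v, 2), Mul(2, v)))
Function('D')(l, s) = Add(s, Mul(2, l))
T = Rational(-1, 20) (T = Pow(Add(Mul(-2, Add(2, -2)), Mul(2, -10)), -1) = Pow(Add(Mul(-2, 0), -20), -1) = Pow(Add(0, -20), -1) = Pow(-20, -1) = Rational(-1, 20) ≈ -0.050000)
Mul(T, Add(-2, Mul(-1, 8))) = Mul(Rational(-1, 20), Add(-2, Mul(-1, 8))) = Mul(Rational(-1, 20), Add(-2, -8)) = Mul(Rational(-1, 20), -10) = Rational(1, 2)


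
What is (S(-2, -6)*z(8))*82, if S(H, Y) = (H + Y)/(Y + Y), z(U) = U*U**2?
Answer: 83968/3 ≈ 27989.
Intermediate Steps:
z(U) = U**3
S(H, Y) = (H + Y)/(2*Y) (S(H, Y) = (H + Y)/((2*Y)) = (H + Y)*(1/(2*Y)) = (H + Y)/(2*Y))
(S(-2, -6)*z(8))*82 = (((1/2)*(-2 - 6)/(-6))*8**3)*82 = (((1/2)*(-1/6)*(-8))*512)*82 = ((2/3)*512)*82 = (1024/3)*82 = 83968/3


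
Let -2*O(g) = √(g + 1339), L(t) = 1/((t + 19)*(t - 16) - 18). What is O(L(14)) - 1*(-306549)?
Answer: 306549 - 5*√94479/84 ≈ 3.0653e+5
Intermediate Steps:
L(t) = 1/(-18 + (-16 + t)*(19 + t)) (L(t) = 1/((19 + t)*(-16 + t) - 18) = 1/((-16 + t)*(19 + t) - 18) = 1/(-18 + (-16 + t)*(19 + t)))
O(g) = -√(1339 + g)/2 (O(g) = -√(g + 1339)/2 = -√(1339 + g)/2)
O(L(14)) - 1*(-306549) = -√(1339 + 1/(-322 + 14² + 3*14))/2 - 1*(-306549) = -√(1339 + 1/(-322 + 196 + 42))/2 + 306549 = -√(1339 + 1/(-84))/2 + 306549 = -√(1339 - 1/84)/2 + 306549 = -5*√94479/84 + 306549 = 306549 - 5*√94479/84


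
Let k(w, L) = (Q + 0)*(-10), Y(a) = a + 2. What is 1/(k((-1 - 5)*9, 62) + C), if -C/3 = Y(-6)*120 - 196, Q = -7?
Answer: 1/2098 ≈ 0.00047664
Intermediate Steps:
Y(a) = 2 + a
k(w, L) = 70 (k(w, L) = (-7 + 0)*(-10) = -7*(-10) = 70)
C = 2028 (C = -3*((2 - 6)*120 - 196) = -3*(-4*120 - 196) = -3*(-480 - 196) = -3*(-676) = 2028)
1/(k((-1 - 5)*9, 62) + C) = 1/(70 + 2028) = 1/2098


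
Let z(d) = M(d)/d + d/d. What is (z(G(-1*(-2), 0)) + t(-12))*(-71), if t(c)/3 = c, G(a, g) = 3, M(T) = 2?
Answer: 7313/3 ≈ 2437.7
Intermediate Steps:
t(c) = 3*c
z(d) = 1 + 2/d (z(d) = 2/d + d/d = 2/d + 1 = 1 + 2/d)
(z(G(-1*(-2), 0)) + t(-12))*(-71) = ((2 + 3)/3 + 3*(-12))*(-71) = ((1/3)*5 - 36)*(-71) = (5/3 - 36)*(-71) = -103/3*(-71) = 7313/3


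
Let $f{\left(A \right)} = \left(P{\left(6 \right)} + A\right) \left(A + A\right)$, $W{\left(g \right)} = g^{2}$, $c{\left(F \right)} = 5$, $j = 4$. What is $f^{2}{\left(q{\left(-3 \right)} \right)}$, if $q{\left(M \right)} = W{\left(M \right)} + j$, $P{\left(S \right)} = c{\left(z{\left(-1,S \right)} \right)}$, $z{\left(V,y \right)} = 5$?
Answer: $219024$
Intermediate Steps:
$P{\left(S \right)} = 5$
$q{\left(M \right)} = 4 + M^{2}$ ($q{\left(M \right)} = M^{2} + 4 = 4 + M^{2}$)
$f{\left(A \right)} = 2 A \left(5 + A\right)$ ($f{\left(A \right)} = \left(5 + A\right) \left(A + A\right) = \left(5 + A\right) 2 A = 2 A \left(5 + A\right)$)
$f^{2}{\left(q{\left(-3 \right)} \right)} = \left(2 \left(4 + \left(-3\right)^{2}\right) \left(5 + \left(4 + \left(-3\right)^{2}\right)\right)\right)^{2} = \left(2 \left(4 + 9\right) \left(5 + \left(4 + 9\right)\right)\right)^{2} = \left(2 \cdot 13 \left(5 + 13\right)\right)^{2} = \left(2 \cdot 13 \cdot 18\right)^{2} = 468^{2} = 219024$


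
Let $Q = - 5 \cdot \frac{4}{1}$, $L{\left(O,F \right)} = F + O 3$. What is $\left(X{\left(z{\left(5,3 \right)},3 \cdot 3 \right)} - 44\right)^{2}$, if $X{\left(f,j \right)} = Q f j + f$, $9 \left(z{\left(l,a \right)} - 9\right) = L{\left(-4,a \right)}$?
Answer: $2178576$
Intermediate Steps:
$L{\left(O,F \right)} = F + 3 O$
$z{\left(l,a \right)} = \frac{23}{3} + \frac{a}{9}$ ($z{\left(l,a \right)} = 9 + \frac{a + 3 \left(-4\right)}{9} = 9 + \frac{a - 12}{9} = 9 + \frac{-12 + a}{9} = 9 + \left(- \frac{4}{3} + \frac{a}{9}\right) = \frac{23}{3} + \frac{a}{9}$)
$Q = -20$ ($Q = - 5 \cdot 4 \cdot 1 = \left(-5\right) 4 = -20$)
$X{\left(f,j \right)} = f - 20 f j$ ($X{\left(f,j \right)} = - 20 f j + f = f - 20 f j$)
$\left(X{\left(z{\left(5,3 \right)},3 \cdot 3 \right)} - 44\right)^{2} = \left(\left(\frac{23}{3} + \frac{1}{9} \cdot 3\right) \left(1 - 20 \cdot 3 \cdot 3\right) - 44\right)^{2} = \left(\left(\frac{23}{3} + \frac{1}{3}\right) \left(1 - 180\right) - 44\right)^{2} = \left(8 \left(1 - 180\right) - 44\right)^{2} = \left(8 \left(-179\right) - 44\right)^{2} = \left(-1432 - 44\right)^{2} = \left(-1476\right)^{2} = 2178576$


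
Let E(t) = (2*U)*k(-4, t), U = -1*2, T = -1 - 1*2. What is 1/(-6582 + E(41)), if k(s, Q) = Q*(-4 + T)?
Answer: -1/5434 ≈ -0.00018403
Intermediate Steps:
T = -3 (T = -1 - 2 = -3)
k(s, Q) = -7*Q (k(s, Q) = Q*(-4 - 3) = Q*(-7) = -7*Q)
U = -2
E(t) = 28*t (E(t) = (2*(-2))*(-7*t) = -(-28)*t = 28*t)
1/(-6582 + E(41)) = 1/(-6582 + 28*41) = 1/(-6582 + 1148) = 1/(-5434) = -1/5434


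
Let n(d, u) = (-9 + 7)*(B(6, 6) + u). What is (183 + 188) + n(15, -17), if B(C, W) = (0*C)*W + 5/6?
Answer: 1210/3 ≈ 403.33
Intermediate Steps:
B(C, W) = ⅚ (B(C, W) = 0*W + 5*(⅙) = 0 + ⅚ = ⅚)
n(d, u) = -5/3 - 2*u (n(d, u) = (-9 + 7)*(⅚ + u) = -2*(⅚ + u) = -5/3 - 2*u)
(183 + 188) + n(15, -17) = (183 + 188) + (-5/3 - 2*(-17)) = 371 + (-5/3 + 34) = 371 + 97/3 = 1210/3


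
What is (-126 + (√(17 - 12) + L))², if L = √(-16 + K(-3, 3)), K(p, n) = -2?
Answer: (-126 + √5 + 3*I*√2)² ≈ 15300.0 - 1050.2*I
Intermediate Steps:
L = 3*I*√2 (L = √(-16 - 2) = √(-18) = 3*I*√2 ≈ 4.2426*I)
(-126 + (√(17 - 12) + L))² = (-126 + (√(17 - 12) + 3*I*√2))² = (-126 + (√5 + 3*I*√2))² = (-126 + √5 + 3*I*√2)²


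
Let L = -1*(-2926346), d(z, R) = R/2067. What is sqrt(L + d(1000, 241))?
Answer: sqrt(12502781593341)/2067 ≈ 1710.7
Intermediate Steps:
d(z, R) = R/2067 (d(z, R) = R*(1/2067) = R/2067)
L = 2926346
sqrt(L + d(1000, 241)) = sqrt(2926346 + (1/2067)*241) = sqrt(2926346 + 241/2067) = sqrt(6048757423/2067) = sqrt(12502781593341)/2067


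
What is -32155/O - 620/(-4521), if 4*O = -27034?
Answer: 299126050/61110357 ≈ 4.8949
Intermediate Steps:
O = -13517/2 (O = (¼)*(-27034) = -13517/2 ≈ -6758.5)
-32155/O - 620/(-4521) = -32155/(-13517/2) - 620/(-4521) = -32155*(-2/13517) - 620*(-1/4521) = 64310/13517 + 620/4521 = 299126050/61110357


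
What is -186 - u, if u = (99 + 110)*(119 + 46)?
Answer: -34671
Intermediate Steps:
u = 34485 (u = 209*165 = 34485)
-186 - u = -186 - 1*34485 = -186 - 34485 = -34671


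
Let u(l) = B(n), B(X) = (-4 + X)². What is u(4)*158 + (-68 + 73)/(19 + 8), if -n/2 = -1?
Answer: 17069/27 ≈ 632.19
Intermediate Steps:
n = 2 (n = -2*(-1) = 2)
u(l) = 4 (u(l) = (-4 + 2)² = (-2)² = 4)
u(4)*158 + (-68 + 73)/(19 + 8) = 4*158 + (-68 + 73)/(19 + 8) = 632 + 5/27 = 17069/27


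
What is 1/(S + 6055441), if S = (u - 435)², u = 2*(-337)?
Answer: 1/7285322 ≈ 1.3726e-7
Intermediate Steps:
u = -674
S = 1229881 (S = (-674 - 435)² = (-1109)² = 1229881)
1/(S + 6055441) = 1/(1229881 + 6055441) = 1/7285322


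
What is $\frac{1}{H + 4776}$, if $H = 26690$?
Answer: $\frac{1}{31466} \approx 3.178 \cdot 10^{-5}$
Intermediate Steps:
$\frac{1}{H + 4776} = \frac{1}{26690 + 4776} = \frac{1}{31466}$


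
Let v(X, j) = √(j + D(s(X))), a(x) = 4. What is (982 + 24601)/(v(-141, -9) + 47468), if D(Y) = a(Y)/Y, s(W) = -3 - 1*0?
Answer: 3643121532/6759633103 - 25583*I*√93/6759633103 ≈ 0.53895 - 3.6498e-5*I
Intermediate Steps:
s(W) = -3 (s(W) = -3 + 0 = -3)
D(Y) = 4/Y
v(X, j) = √(-4/3 + j) (v(X, j) = √(j + 4/(-3)) = √(j + 4*(-⅓)) = √(j - 4/3) = √(-4/3 + j))
(982 + 24601)/(v(-141, -9) + 47468) = (982 + 24601)/(√(-12 + 9*(-9))/3 + 47468) = 25583/(√(-12 - 81)/3 + 47468) = 25583/(√(-93)/3 + 47468) = 25583/((I*√93)/3 + 47468) = 25583/(I*√93/3 + 47468) = 25583/(47468 + I*√93/3)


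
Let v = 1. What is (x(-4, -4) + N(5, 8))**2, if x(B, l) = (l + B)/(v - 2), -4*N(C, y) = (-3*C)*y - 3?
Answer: 24025/16 ≈ 1501.6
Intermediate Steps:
N(C, y) = 3/4 + 3*C*y/4 (N(C, y) = -((-3*C)*y - 3)/4 = -(-3*C*y - 3)/4 = -(-3 - 3*C*y)/4 = 3/4 + 3*C*y/4)
x(B, l) = -B - l (x(B, l) = (l + B)/(1 - 2) = (B + l)/(-1) = (B + l)*(-1) = -B - l)
(x(-4, -4) + N(5, 8))**2 = ((-1*(-4) - 1*(-4)) + (3/4 + (3/4)*5*8))**2 = ((4 + 4) + (3/4 + 30))**2 = (8 + 123/4)**2 = (155/4)**2 = 24025/16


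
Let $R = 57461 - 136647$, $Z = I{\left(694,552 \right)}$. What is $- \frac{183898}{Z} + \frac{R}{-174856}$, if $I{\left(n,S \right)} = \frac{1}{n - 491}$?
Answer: $- \frac{3263800332239}{87428} \approx -3.7331 \cdot 10^{7}$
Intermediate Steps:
$I{\left(n,S \right)} = \frac{1}{-491 + n}$
$Z = \frac{1}{203}$ ($Z = \frac{1}{-491 + 694} = \frac{1}{203} \approx 0.0049261$)
$R = -79186$ ($R = 57461 - 136647 = -79186$)
$- \frac{183898}{Z} + \frac{R}{-174856} = - 183898 \frac{1}{\frac{1}{203}} - \frac{79186}{-174856} = \left(-183898\right) 203 - - \frac{39593}{87428} = -37331294 + \frac{39593}{87428} = - \frac{3263800332239}{87428}$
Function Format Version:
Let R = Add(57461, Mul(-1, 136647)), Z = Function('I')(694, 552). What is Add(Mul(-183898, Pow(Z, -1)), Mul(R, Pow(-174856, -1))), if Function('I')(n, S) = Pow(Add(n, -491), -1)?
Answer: Rational(-3263800332239, 87428) ≈ -3.7331e+7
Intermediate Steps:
Function('I')(n, S) = Pow(Add(-491, n), -1)
Z = Rational(1, 203) (Z = Pow(Add(-491, 694), -1) = Pow(203, -1) = Rational(1, 203) ≈ 0.0049261)
R = -79186 (R = Add(57461, -136647) = -79186)
Add(Mul(-183898, Pow(Z, -1)), Mul(R, Pow(-174856, -1))) = Add(Mul(-183898, Pow(Rational(1, 203), -1)), Mul(-79186, Pow(-174856, -1))) = Add(Mul(-183898, 203), Mul(-79186, Rational(-1, 174856))) = Add(-37331294, Rational(39593, 87428)) = Rational(-3263800332239, 87428)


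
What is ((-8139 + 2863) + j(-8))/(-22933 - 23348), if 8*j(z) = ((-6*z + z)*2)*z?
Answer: 5356/46281 ≈ 0.11573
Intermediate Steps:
j(z) = -5*z**2/4 (j(z) = (((-6*z + z)*2)*z)/8 = ((-5*z*2)*z)/8 = ((-10*z)*z)/8 = (-10*z**2)/8 = -5*z**2/4)
((-8139 + 2863) + j(-8))/(-22933 - 23348) = ((-8139 + 2863) - 5/4*(-8)**2)/(-22933 - 23348) = (-5276 - 5/4*64)/(-46281) = (-5276 - 80)*(-1/46281) = -5356*(-1/46281) = 5356/46281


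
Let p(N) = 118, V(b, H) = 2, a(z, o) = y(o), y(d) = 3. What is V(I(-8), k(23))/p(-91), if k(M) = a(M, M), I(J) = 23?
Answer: 1/59 ≈ 0.016949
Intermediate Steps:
a(z, o) = 3
k(M) = 3
V(I(-8), k(23))/p(-91) = 2/118 = 2*(1/118) = 1/59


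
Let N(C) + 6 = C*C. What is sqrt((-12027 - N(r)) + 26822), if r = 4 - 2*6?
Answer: sqrt(14737) ≈ 121.40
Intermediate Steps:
r = -8 (r = 4 - 12 = -8)
N(C) = -6 + C**2 (N(C) = -6 + C*C = -6 + C**2)
sqrt((-12027 - N(r)) + 26822) = sqrt((-12027 - (-6 + (-8)**2)) + 26822) = sqrt((-12027 - (-6 + 64)) + 26822) = sqrt((-12027 - 1*58) + 26822) = sqrt((-12027 - 58) + 26822) = sqrt(-12085 + 26822) = sqrt(14737)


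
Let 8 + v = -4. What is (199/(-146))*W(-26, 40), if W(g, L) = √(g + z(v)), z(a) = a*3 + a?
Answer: -199*I*√74/146 ≈ -11.725*I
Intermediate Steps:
v = -12 (v = -8 - 4 = -12)
z(a) = 4*a (z(a) = 3*a + a = 4*a)
W(g, L) = √(-48 + g) (W(g, L) = √(g + 4*(-12)) = √(g - 48) = √(-48 + g))
(199/(-146))*W(-26, 40) = (199/(-146))*√(-48 - 26) = (199*(-1/146))*√(-74) = -199*I*√74/146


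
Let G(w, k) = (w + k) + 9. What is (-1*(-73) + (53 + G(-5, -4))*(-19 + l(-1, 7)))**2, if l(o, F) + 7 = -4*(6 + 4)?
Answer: 11730625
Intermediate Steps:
l(o, F) = -47 (l(o, F) = -7 - 4*(6 + 4) = -7 - 4*10 = -7 - 40 = -47)
G(w, k) = 9 + k + w (G(w, k) = (k + w) + 9 = 9 + k + w)
(-1*(-73) + (53 + G(-5, -4))*(-19 + l(-1, 7)))**2 = (-1*(-73) + (53 + (9 - 4 - 5))*(-19 - 47))**2 = (73 + (53 + 0)*(-66))**2 = (73 + 53*(-66))**2 = (73 - 3498)**2 = (-3425)**2 = 11730625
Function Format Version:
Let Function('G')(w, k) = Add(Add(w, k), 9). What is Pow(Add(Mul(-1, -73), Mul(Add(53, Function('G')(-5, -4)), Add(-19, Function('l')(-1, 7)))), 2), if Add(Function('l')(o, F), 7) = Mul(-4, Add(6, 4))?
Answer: 11730625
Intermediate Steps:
Function('l')(o, F) = -47 (Function('l')(o, F) = Add(-7, Mul(-4, Add(6, 4))) = Add(-7, Mul(-4, 10)) = Add(-7, -40) = -47)
Function('G')(w, k) = Add(9, k, w) (Function('G')(w, k) = Add(Add(k, w), 9) = Add(9, k, w))
Pow(Add(Mul(-1, -73), Mul(Add(53, Function('G')(-5, -4)), Add(-19, Function('l')(-1, 7)))), 2) = Pow(Add(Mul(-1, -73), Mul(Add(53, Add(9, -4, -5)), Add(-19, -47))), 2) = Pow(Add(73, Mul(Add(53, 0), -66)), 2) = Pow(Add(73, Mul(53, -66)), 2) = Pow(Add(73, -3498), 2) = Pow(-3425, 2) = 11730625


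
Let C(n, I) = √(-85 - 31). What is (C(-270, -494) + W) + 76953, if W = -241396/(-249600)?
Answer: 4801927549/62400 + 2*I*√29 ≈ 76954.0 + 10.77*I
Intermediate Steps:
W = 60349/62400 (W = -241396*(-1/249600) = 60349/62400 ≈ 0.96713)
C(n, I) = 2*I*√29 (C(n, I) = √(-116) = 2*I*√29)
(C(-270, -494) + W) + 76953 = (2*I*√29 + 60349/62400) + 76953 = (60349/62400 + 2*I*√29) + 76953 = 4801927549/62400 + 2*I*√29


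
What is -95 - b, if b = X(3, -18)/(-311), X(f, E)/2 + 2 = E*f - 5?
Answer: -29667/311 ≈ -95.392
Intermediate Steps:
X(f, E) = -14 + 2*E*f (X(f, E) = -4 + 2*(E*f - 5) = -4 + 2*(-5 + E*f) = -4 + (-10 + 2*E*f) = -14 + 2*E*f)
b = 122/311 (b = (-14 + 2*(-18)*3)/(-311) = (-14 - 108)*(-1/311) = -122*(-1/311) = 122/311 ≈ 0.39228)
-95 - b = -95 - 1*122/311 = -95 - 122/311 = -29667/311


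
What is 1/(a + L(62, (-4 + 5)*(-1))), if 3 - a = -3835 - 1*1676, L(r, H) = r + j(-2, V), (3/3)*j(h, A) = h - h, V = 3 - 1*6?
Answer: 1/5576 ≈ 0.00017934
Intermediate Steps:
V = -3 (V = 3 - 6 = -3)
j(h, A) = 0 (j(h, A) = h - h = 0)
L(r, H) = r (L(r, H) = r + 0 = r)
a = 5514 (a = 3 - (-3835 - 1*1676) = 3 - (-3835 - 1676) = 3 - 1*(-5511) = 3 + 5511 = 5514)
1/(a + L(62, (-4 + 5)*(-1))) = 1/(5514 + 62) = 1/5576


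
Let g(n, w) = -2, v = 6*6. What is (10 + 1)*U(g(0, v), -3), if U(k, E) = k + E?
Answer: -55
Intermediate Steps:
v = 36
U(k, E) = E + k
(10 + 1)*U(g(0, v), -3) = (10 + 1)*(-3 - 2) = 11*(-5) = -55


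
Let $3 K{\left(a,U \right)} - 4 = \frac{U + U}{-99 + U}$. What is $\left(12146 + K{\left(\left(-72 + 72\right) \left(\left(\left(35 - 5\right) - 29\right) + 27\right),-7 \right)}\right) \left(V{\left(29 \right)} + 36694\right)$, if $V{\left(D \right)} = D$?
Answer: $\frac{23642671353}{53} \approx 4.4609 \cdot 10^{8}$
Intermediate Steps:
$K{\left(a,U \right)} = \frac{4}{3} + \frac{2 U}{3 \left(-99 + U\right)}$ ($K{\left(a,U \right)} = \frac{4}{3} + \frac{\left(U + U\right) \frac{1}{-99 + U}}{3} = \frac{4}{3} + \frac{2 U \frac{1}{-99 + U}}{3} = \frac{4}{3} + \frac{2 U}{3 \left(-99 + U\right)}$)
$\left(12146 + K{\left(\left(-72 + 72\right) \left(\left(\left(35 - 5\right) - 29\right) + 27\right),-7 \right)}\right) \left(V{\left(29 \right)} + 36694\right) = \left(12146 + \frac{2 \left(-66 - 7\right)}{-99 - 7}\right) \left(29 + 36694\right) = \left(12146 + 2 \frac{1}{-106} \left(-73\right)\right) 36723 = \left(12146 + 2 \left(- \frac{1}{106}\right) \left(-73\right)\right) 36723 = \left(12146 + \frac{73}{53}\right) 36723 = \frac{643811}{53} \cdot 36723 = \frac{23642671353}{53}$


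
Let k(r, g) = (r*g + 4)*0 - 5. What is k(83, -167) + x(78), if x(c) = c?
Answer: 73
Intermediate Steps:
k(r, g) = -5 (k(r, g) = (g*r + 4)*0 - 5 = (4 + g*r)*0 - 5 = 0 - 5 = -5)
k(83, -167) + x(78) = -5 + 78 = 73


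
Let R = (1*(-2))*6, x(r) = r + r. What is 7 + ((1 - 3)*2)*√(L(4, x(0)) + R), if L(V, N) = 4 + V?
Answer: 7 - 8*I ≈ 7.0 - 8.0*I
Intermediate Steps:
x(r) = 2*r
R = -12 (R = -2*6 = -12)
7 + ((1 - 3)*2)*√(L(4, x(0)) + R) = 7 + ((1 - 3)*2)*√((4 + 4) - 12) = 7 + (-2*2)*√(8 - 12) = 7 - 8*I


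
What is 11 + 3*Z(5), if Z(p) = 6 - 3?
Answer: 20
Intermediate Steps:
Z(p) = 3
11 + 3*Z(5) = 11 + 3*3 = 11 + 9 = 20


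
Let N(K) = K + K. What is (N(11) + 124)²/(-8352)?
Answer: -5329/2088 ≈ -2.5522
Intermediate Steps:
N(K) = 2*K
(N(11) + 124)²/(-8352) = (2*11 + 124)²/(-8352) = (22 + 124)²*(-1/8352) = 146²*(-1/8352) = 21316*(-1/8352) = -5329/2088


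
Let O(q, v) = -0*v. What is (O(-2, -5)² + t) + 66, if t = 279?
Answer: 345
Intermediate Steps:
O(q, v) = 0 (O(q, v) = -1*0 = 0)
(O(-2, -5)² + t) + 66 = (0² + 279) + 66 = (0 + 279) + 66 = 279 + 66 = 345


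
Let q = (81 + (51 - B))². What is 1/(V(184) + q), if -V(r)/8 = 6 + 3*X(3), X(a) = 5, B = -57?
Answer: 1/35553 ≈ 2.8127e-5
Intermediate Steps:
q = 35721 (q = (81 + (51 - 1*(-57)))² = (81 + (51 + 57))² = (81 + 108)² = 189² = 35721)
V(r) = -168 (V(r) = -8*(6 + 3*5) = -8*(6 + 15) = -8*21 = -168)
1/(V(184) + q) = 1/(-168 + 35721) = 1/35553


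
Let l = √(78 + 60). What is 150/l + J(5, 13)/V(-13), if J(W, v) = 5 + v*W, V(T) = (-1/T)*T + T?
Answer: -5 + 25*√138/23 ≈ 7.7688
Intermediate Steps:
V(T) = -1 + T
l = √138 ≈ 11.747
J(W, v) = 5 + W*v
150/l + J(5, 13)/V(-13) = 150/(√138) + (5 + 5*13)/(-1 - 13) = 150*(√138/138) + (5 + 65)/(-14) = 25*√138/23 + 70*(-1/14) = 25*√138/23 - 5 = -5 + 25*√138/23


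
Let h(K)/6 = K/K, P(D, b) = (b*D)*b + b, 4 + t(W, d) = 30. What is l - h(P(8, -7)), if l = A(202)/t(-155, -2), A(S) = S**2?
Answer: 20324/13 ≈ 1563.4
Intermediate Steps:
t(W, d) = 26 (t(W, d) = -4 + 30 = 26)
P(D, b) = b + D*b**2 (P(D, b) = (D*b)*b + b = D*b**2 + b = b + D*b**2)
h(K) = 6 (h(K) = 6*(K/K) = 6*1 = 6)
l = 20402/13 (l = 202**2/26 = 40804*(1/26) = 20402/13 ≈ 1569.4)
l - h(P(8, -7)) = 20402/13 - 1*6 = 20402/13 - 6 = 20324/13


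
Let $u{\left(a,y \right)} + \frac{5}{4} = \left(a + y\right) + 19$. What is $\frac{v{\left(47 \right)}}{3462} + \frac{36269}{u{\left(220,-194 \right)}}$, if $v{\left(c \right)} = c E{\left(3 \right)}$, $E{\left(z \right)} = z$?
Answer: $\frac{167425929}{201950} \approx 829.05$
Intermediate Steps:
$v{\left(c \right)} = 3 c$ ($v{\left(c \right)} = c 3 = 3 c$)
$u{\left(a,y \right)} = \frac{71}{4} + a + y$ ($u{\left(a,y \right)} = - \frac{5}{4} + \left(\left(a + y\right) + 19\right) = - \frac{5}{4} + \left(19 + a + y\right) = \frac{71}{4} + a + y$)
$\frac{v{\left(47 \right)}}{3462} + \frac{36269}{u{\left(220,-194 \right)}} = \frac{3 \cdot 47}{3462} + \frac{36269}{\frac{71}{4} + 220 - 194} = 141 \cdot \frac{1}{3462} + \frac{36269}{\frac{175}{4}} = \frac{47}{1154} + 36269 \cdot \frac{4}{175} = \frac{47}{1154} + \frac{145076}{175} = \frac{167425929}{201950}$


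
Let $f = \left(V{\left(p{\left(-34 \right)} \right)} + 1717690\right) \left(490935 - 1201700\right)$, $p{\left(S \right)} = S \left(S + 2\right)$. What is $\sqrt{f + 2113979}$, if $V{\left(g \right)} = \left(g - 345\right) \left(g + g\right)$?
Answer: $i \sqrt{2370013926391} \approx 1.5395 \cdot 10^{6} i$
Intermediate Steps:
$p{\left(S \right)} = S \left(2 + S\right)$
$V{\left(g \right)} = 2 g \left(-345 + g\right)$ ($V{\left(g \right)} = \left(-345 + g\right) 2 g = 2 g \left(-345 + g\right)$)
$f = -2370016040370$ ($f = \left(2 \left(- 34 \left(2 - 34\right)\right) \left(-345 - 34 \left(2 - 34\right)\right) + 1717690\right) \left(490935 - 1201700\right) = \left(2 \left(\left(-34\right) \left(-32\right)\right) \left(-345 - -1088\right) + 1717690\right) \left(-710765\right) = \left(2 \cdot 1088 \left(-345 + 1088\right) + 1717690\right) \left(-710765\right) = \left(2 \cdot 1088 \cdot 743 + 1717690\right) \left(-710765\right) = \left(1616768 + 1717690\right) \left(-710765\right) = 3334458 \left(-710765\right) = -2370016040370$)
$\sqrt{f + 2113979} = \sqrt{-2370016040370 + 2113979} = \sqrt{-2370013926391} = i \sqrt{2370013926391}$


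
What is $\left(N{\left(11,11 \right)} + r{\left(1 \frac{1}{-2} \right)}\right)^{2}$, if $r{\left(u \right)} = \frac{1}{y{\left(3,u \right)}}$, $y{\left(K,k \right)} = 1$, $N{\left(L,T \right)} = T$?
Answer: $144$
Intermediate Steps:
$r{\left(u \right)} = 1$ ($r{\left(u \right)} = 1^{-1} = 1$)
$\left(N{\left(11,11 \right)} + r{\left(1 \frac{1}{-2} \right)}\right)^{2} = \left(11 + 1\right)^{2} = 12^{2} = 144$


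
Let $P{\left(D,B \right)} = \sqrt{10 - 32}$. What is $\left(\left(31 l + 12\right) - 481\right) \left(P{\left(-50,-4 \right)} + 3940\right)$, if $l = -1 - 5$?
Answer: $-2580700 - 655 i \sqrt{22} \approx -2.5807 \cdot 10^{6} - 3072.2 i$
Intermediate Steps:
$l = -6$
$P{\left(D,B \right)} = i \sqrt{22}$ ($P{\left(D,B \right)} = \sqrt{-22} = i \sqrt{22}$)
$\left(\left(31 l + 12\right) - 481\right) \left(P{\left(-50,-4 \right)} + 3940\right) = \left(\left(31 \left(-6\right) + 12\right) - 481\right) \left(i \sqrt{22} + 3940\right) = \left(\left(-186 + 12\right) - 481\right) \left(3940 + i \sqrt{22}\right) = \left(-174 - 481\right) \left(3940 + i \sqrt{22}\right) = - 655 \left(3940 + i \sqrt{22}\right) = -2580700 - 655 i \sqrt{22}$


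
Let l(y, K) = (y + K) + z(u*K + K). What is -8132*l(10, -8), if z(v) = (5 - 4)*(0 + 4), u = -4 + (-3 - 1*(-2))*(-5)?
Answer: -48792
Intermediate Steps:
u = 1 (u = -4 + (-3 + 2)*(-5) = -4 - 1*(-5) = -4 + 5 = 1)
z(v) = 4 (z(v) = 1*4 = 4)
l(y, K) = 4 + K + y (l(y, K) = (y + K) + 4 = (K + y) + 4 = 4 + K + y)
-8132*l(10, -8) = -8132*(4 - 8 + 10) = -8132*6 = -48792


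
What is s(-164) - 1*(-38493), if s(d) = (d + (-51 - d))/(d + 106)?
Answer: 2232645/58 ≈ 38494.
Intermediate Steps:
s(d) = -51/(106 + d)
s(-164) - 1*(-38493) = -51/(106 - 164) - 1*(-38493) = -51/(-58) + 38493 = -51*(-1/58) + 38493 = 51/58 + 38493 = 2232645/58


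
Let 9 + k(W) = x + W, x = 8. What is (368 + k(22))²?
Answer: 151321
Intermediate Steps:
k(W) = -1 + W (k(W) = -9 + (8 + W) = -1 + W)
(368 + k(22))² = (368 + (-1 + 22))² = (368 + 21)² = 389² = 151321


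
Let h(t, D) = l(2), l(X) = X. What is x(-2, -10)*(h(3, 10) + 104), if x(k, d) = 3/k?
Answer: -159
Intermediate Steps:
h(t, D) = 2
x(-2, -10)*(h(3, 10) + 104) = (3/(-2))*(2 + 104) = (3*(-½))*106 = -3/2*106 = -159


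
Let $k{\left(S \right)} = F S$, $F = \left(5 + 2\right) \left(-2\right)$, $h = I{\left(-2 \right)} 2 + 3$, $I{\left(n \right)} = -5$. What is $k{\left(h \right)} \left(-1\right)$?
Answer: $-98$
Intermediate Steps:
$h = -7$ ($h = \left(-5\right) 2 + 3 = -10 + 3 = -7$)
$F = -14$ ($F = 7 \left(-2\right) = -14$)
$k{\left(S \right)} = - 14 S$
$k{\left(h \right)} \left(-1\right) = \left(-14\right) \left(-7\right) \left(-1\right) = 98 \left(-1\right) = -98$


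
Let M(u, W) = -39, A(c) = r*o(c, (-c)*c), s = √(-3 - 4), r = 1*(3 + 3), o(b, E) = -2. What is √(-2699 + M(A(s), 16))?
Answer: 37*I*√2 ≈ 52.326*I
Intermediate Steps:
r = 6 (r = 1*6 = 6)
s = I*√7 (s = √(-7) = I*√7 ≈ 2.6458*I)
A(c) = -12 (A(c) = 6*(-2) = -12)
√(-2699 + M(A(s), 16)) = √(-2699 - 39) = √(-2738) = 37*I*√2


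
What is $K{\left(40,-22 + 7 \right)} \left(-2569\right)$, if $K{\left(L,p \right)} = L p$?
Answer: $1541400$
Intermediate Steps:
$K{\left(40,-22 + 7 \right)} \left(-2569\right) = 40 \left(-22 + 7\right) \left(-2569\right) = 40 \left(-15\right) \left(-2569\right) = \left(-600\right) \left(-2569\right) = 1541400$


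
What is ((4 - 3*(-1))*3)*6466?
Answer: 135786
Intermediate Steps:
((4 - 3*(-1))*3)*6466 = ((4 + 3)*3)*6466 = (7*3)*6466 = 21*6466 = 135786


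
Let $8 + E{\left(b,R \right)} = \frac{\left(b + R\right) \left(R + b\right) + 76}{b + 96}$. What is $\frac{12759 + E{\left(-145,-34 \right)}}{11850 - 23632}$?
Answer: $- \frac{296341}{288659} \approx -1.0266$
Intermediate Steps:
$E{\left(b,R \right)} = -8 + \frac{76 + \left(R + b\right)^{2}}{96 + b}$ ($E{\left(b,R \right)} = -8 + \frac{\left(b + R\right) \left(R + b\right) + 76}{b + 96} = -8 + \frac{\left(R + b\right) \left(R + b\right) + 76}{96 + b} = -8 + \frac{\left(R + b\right)^{2} + 76}{96 + b} = -8 + \frac{76 + \left(R + b\right)^{2}}{96 + b}$)
$\frac{12759 + E{\left(-145,-34 \right)}}{11850 - 23632} = \frac{12759 + \frac{-692 + \left(-34 - 145\right)^{2} - -1160}{96 - 145}}{11850 - 23632} = \frac{12759 + \frac{-692 + \left(-179\right)^{2} + 1160}{-49}}{-11782} = \left(12759 - \frac{-692 + 32041 + 1160}{49}\right) \left(- \frac{1}{11782}\right) = \left(12759 - \frac{32509}{49}\right) \left(- \frac{1}{11782}\right) = \frac{592682}{49} \left(- \frac{1}{11782}\right) = - \frac{296341}{288659}$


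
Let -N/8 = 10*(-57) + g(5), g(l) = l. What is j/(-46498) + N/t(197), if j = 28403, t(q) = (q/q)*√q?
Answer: -28403/46498 + 4520*√197/197 ≈ 321.43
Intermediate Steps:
t(q) = √q (t(q) = 1*√q = √q)
N = 4520 (N = -8*(10*(-57) + 5) = -8*(-570 + 5) = -8*(-565) = 4520)
j/(-46498) + N/t(197) = 28403/(-46498) + 4520/(√197) = 28403*(-1/46498) + 4520*(√197/197) = -28403/46498 + 4520*√197/197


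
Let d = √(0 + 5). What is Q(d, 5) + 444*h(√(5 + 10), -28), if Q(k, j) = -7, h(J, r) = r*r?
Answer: 348089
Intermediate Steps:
d = √5 ≈ 2.2361
h(J, r) = r²
Q(d, 5) + 444*h(√(5 + 10), -28) = -7 + 444*(-28)² = -7 + 444*784 = -7 + 348096 = 348089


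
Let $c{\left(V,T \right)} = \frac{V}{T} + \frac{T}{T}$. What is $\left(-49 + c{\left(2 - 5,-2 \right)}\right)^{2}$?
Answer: $\frac{8649}{4} \approx 2162.3$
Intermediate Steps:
$c{\left(V,T \right)} = 1 + \frac{V}{T}$ ($c{\left(V,T \right)} = \frac{V}{T} + 1 = 1 + \frac{V}{T}$)
$\left(-49 + c{\left(2 - 5,-2 \right)}\right)^{2} = \left(-49 + \frac{-2 + \left(2 - 5\right)}{-2}\right)^{2} = \left(-49 - \frac{-2 + \left(2 - 5\right)}{2}\right)^{2} = \left(-49 - \frac{-2 - 3}{2}\right)^{2} = \left(-49 - - \frac{5}{2}\right)^{2} = \left(-49 + \frac{5}{2}\right)^{2} = \left(- \frac{93}{2}\right)^{2} = \frac{8649}{4}$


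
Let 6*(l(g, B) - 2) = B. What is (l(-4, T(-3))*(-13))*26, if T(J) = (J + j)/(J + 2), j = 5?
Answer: -1690/3 ≈ -563.33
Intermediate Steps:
T(J) = (5 + J)/(2 + J) (T(J) = (J + 5)/(J + 2) = (5 + J)/(2 + J))
l(g, B) = 2 + B/6
(l(-4, T(-3))*(-13))*26 = ((2 + ((5 - 3)/(2 - 3))/6)*(-13))*26 = ((2 + (2/(-1))/6)*(-13))*26 = ((2 + (-1*2)/6)*(-13))*26 = ((2 + (1/6)*(-2))*(-13))*26 = ((2 - 1/3)*(-13))*26 = ((5/3)*(-13))*26 = -65/3*26 = -1690/3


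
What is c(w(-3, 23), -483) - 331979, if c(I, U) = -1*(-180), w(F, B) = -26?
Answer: -331799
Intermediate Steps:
c(I, U) = 180
c(w(-3, 23), -483) - 331979 = 180 - 331979 = -331799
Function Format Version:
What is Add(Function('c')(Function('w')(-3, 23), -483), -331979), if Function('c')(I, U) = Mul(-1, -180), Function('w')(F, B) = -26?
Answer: -331799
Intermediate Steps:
Function('c')(I, U) = 180
Add(Function('c')(Function('w')(-3, 23), -483), -331979) = Add(180, -331979) = -331799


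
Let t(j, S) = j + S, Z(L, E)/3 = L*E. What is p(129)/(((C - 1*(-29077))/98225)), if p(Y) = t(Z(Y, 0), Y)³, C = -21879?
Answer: 210858527025/7198 ≈ 2.9294e+7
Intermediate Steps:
Z(L, E) = 3*E*L (Z(L, E) = 3*(L*E) = 3*(E*L) = 3*E*L)
t(j, S) = S + j
p(Y) = Y³ (p(Y) = (Y + 3*0*Y)³ = (Y + 0)³ = Y³)
p(129)/(((C - 1*(-29077))/98225)) = 129³/(((-21879 - 1*(-29077))/98225)) = 2146689/(((-21879 + 29077)*(1/98225))) = 2146689/((7198*(1/98225))) = 2146689/(7198/98225) = 2146689*(98225/7198) = 210858527025/7198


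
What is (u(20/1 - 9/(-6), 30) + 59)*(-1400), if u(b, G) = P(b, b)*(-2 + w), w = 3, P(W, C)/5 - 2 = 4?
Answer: -124600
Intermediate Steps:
P(W, C) = 30 (P(W, C) = 10 + 5*4 = 10 + 20 = 30)
u(b, G) = 30 (u(b, G) = 30*(-2 + 3) = 30*1 = 30)
(u(20/1 - 9/(-6), 30) + 59)*(-1400) = (30 + 59)*(-1400) = 89*(-1400) = -124600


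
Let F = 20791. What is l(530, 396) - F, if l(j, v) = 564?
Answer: -20227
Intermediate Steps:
l(530, 396) - F = 564 - 1*20791 = 564 - 20791 = -20227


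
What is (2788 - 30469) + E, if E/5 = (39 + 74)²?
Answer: 36164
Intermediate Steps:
E = 63845 (E = 5*(39 + 74)² = 5*113² = 5*12769 = 63845)
(2788 - 30469) + E = (2788 - 30469) + 63845 = -27681 + 63845 = 36164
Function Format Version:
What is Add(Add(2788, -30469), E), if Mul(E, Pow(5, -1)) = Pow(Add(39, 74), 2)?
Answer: 36164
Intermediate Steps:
E = 63845 (E = Mul(5, Pow(Add(39, 74), 2)) = Mul(5, Pow(113, 2)) = Mul(5, 12769) = 63845)
Add(Add(2788, -30469), E) = Add(Add(2788, -30469), 63845) = Add(-27681, 63845) = 36164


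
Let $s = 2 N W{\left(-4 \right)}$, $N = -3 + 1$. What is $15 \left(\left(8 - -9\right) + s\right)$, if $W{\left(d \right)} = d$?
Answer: $495$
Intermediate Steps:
$N = -2$
$s = 16$ ($s = 2 \left(-2\right) \left(-4\right) = \left(-4\right) \left(-4\right) = 16$)
$15 \left(\left(8 - -9\right) + s\right) = 15 \left(\left(8 - -9\right) + 16\right) = 15 \left(\left(8 + 9\right) + 16\right) = 15 \left(17 + 16\right) = 15 \cdot 33 = 495$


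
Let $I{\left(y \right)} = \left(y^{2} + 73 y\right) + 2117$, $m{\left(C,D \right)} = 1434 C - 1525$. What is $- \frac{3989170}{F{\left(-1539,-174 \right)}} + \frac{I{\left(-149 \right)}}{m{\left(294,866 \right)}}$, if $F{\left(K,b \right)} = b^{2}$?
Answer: $- \frac{837663845677}{6359034798} \approx -131.73$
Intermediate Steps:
$m{\left(C,D \right)} = -1525 + 1434 C$
$I{\left(y \right)} = 2117 + y^{2} + 73 y$
$- \frac{3989170}{F{\left(-1539,-174 \right)}} + \frac{I{\left(-149 \right)}}{m{\left(294,866 \right)}} = - \frac{3989170}{\left(-174\right)^{2}} + \frac{2117 + \left(-149\right)^{2} + 73 \left(-149\right)}{-1525 + 1434 \cdot 294} = - \frac{3989170}{30276} + \frac{2117 + 22201 - 10877}{-1525 + 421596} = \left(-3989170\right) \frac{1}{30276} + \frac{13441}{420071} = - \frac{1994585}{15138} + 13441 \cdot \frac{1}{420071} = - \frac{1994585}{15138} + \frac{13441}{420071} = - \frac{837663845677}{6359034798}$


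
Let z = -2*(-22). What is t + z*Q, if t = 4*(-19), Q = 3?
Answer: 56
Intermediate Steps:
t = -76
z = 44
t + z*Q = -76 + 44*3 = -76 + 132 = 56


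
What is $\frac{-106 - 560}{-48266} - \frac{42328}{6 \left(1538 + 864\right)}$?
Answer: $- \frac{254175607}{86951199} \approx -2.9232$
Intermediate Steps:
$\frac{-106 - 560}{-48266} - \frac{42328}{6 \left(1538 + 864\right)} = \left(-106 - 560\right) \left(- \frac{1}{48266}\right) - \frac{42328}{6 \cdot 2402} = \left(-666\right) \left(- \frac{1}{48266}\right) - \frac{42328}{14412} = \frac{333}{24133} - \frac{10582}{3603} = - \frac{254175607}{86951199}$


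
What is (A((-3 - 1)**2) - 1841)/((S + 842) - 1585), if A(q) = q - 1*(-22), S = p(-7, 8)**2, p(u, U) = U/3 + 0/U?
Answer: 16227/6623 ≈ 2.4501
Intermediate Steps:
p(u, U) = U/3 (p(u, U) = U*(1/3) + 0 = U/3 + 0 = U/3)
S = 64/9 (S = ((1/3)*8)**2 = (8/3)**2 = 64/9 ≈ 7.1111)
A(q) = 22 + q (A(q) = q + 22 = 22 + q)
(A((-3 - 1)**2) - 1841)/((S + 842) - 1585) = ((22 + (-3 - 1)**2) - 1841)/((64/9 + 842) - 1585) = ((22 + (-4)**2) - 1841)/(7642/9 - 1585) = ((22 + 16) - 1841)/(-6623/9) = (38 - 1841)*(-9/6623) = -1803*(-9/6623) = 16227/6623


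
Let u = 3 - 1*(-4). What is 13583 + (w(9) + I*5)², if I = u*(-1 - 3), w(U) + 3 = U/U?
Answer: 33747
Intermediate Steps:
u = 7 (u = 3 + 4 = 7)
w(U) = -2 (w(U) = -3 + U/U = -3 + 1 = -2)
I = -28 (I = 7*(-1 - 3) = 7*(-4) = -28)
13583 + (w(9) + I*5)² = 13583 + (-2 - 28*5)² = 13583 + (-2 - 140)² = 13583 + (-142)² = 13583 + 20164 = 33747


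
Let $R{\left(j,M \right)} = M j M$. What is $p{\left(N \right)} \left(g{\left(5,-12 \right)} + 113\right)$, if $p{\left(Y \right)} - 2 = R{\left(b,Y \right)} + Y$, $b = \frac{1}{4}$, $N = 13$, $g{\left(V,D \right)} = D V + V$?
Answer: $\frac{6641}{2} \approx 3320.5$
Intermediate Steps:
$g{\left(V,D \right)} = V + D V$
$b = \frac{1}{4} \approx 0.25$
$R{\left(j,M \right)} = j M^{2}$
$p{\left(Y \right)} = 2 + Y + \frac{Y^{2}}{4}$ ($p{\left(Y \right)} = 2 + \left(\frac{Y^{2}}{4} + Y\right) = 2 + \left(Y + \frac{Y^{2}}{4}\right) = 2 + Y + \frac{Y^{2}}{4}$)
$p{\left(N \right)} \left(g{\left(5,-12 \right)} + 113\right) = \left(2 + 13 + \frac{13^{2}}{4}\right) \left(5 \left(1 - 12\right) + 113\right) = \left(2 + 13 + \frac{1}{4} \cdot 169\right) \left(5 \left(-11\right) + 113\right) = \left(2 + 13 + \frac{169}{4}\right) \left(-55 + 113\right) = \frac{229}{4} \cdot 58 = \frac{6641}{2}$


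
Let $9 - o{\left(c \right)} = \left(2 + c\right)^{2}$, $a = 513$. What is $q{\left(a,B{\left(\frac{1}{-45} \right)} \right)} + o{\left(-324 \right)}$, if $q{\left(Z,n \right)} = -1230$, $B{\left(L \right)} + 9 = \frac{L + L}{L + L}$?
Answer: $-104905$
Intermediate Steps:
$B{\left(L \right)} = -8$ ($B{\left(L \right)} = -9 + \frac{L + L}{L + L} = -9 + \frac{2 L}{2 L} = -9 + 2 L \frac{1}{2 L} = -9 + 1 = -8$)
$o{\left(c \right)} = 9 - \left(2 + c\right)^{2}$
$q{\left(a,B{\left(\frac{1}{-45} \right)} \right)} + o{\left(-324 \right)} = -1230 + \left(9 - \left(2 - 324\right)^{2}\right) = -1230 + \left(9 - \left(-322\right)^{2}\right) = -1230 + \left(9 - 103684\right) = -1230 - 103675 = -104905$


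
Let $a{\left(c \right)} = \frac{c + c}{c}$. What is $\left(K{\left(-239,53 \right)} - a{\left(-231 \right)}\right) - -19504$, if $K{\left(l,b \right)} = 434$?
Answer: $19936$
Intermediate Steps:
$a{\left(c \right)} = 2$ ($a{\left(c \right)} = \frac{2 c}{c} = 2$)
$\left(K{\left(-239,53 \right)} - a{\left(-231 \right)}\right) - -19504 = \left(434 - 2\right) - -19504 = \left(434 - 2\right) + 19504 = 432 + 19504 = 19936$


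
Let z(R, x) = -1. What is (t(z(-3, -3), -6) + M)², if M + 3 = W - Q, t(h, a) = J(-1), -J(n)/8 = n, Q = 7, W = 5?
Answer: 9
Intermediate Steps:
J(n) = -8*n
t(h, a) = 8 (t(h, a) = -8*(-1) = 8)
M = -5 (M = -3 + (5 - 1*7) = -3 + (5 - 7) = -3 - 2 = -5)
(t(z(-3, -3), -6) + M)² = (8 - 5)² = 3² = 9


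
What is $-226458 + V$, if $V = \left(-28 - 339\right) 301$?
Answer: $-336925$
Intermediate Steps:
$V = -110467$ ($V = \left(-367\right) 301 = -110467$)
$-226458 + V = -226458 - 110467 = -336925$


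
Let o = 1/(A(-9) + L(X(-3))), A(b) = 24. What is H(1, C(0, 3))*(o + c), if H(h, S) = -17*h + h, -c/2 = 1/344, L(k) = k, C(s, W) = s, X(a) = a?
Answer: -604/903 ≈ -0.66888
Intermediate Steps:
c = -1/172 (c = -2/344 = -2*1/344 = -1/172 ≈ -0.0058140)
H(h, S) = -16*h
o = 1/21 (o = 1/(24 - 3) = 1/21 ≈ 0.047619)
H(1, C(0, 3))*(o + c) = (-16*1)*(1/21 - 1/172) = -16*151/3612 = -604/903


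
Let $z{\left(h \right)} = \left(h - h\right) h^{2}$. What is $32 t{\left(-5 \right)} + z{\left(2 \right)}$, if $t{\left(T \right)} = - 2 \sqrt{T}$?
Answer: $- 64 i \sqrt{5} \approx - 143.11 i$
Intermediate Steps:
$z{\left(h \right)} = 0$ ($z{\left(h \right)} = 0 h^{2} = 0$)
$32 t{\left(-5 \right)} + z{\left(2 \right)} = 32 \left(- 2 \sqrt{-5}\right) + 0 = 32 \left(- 2 i \sqrt{5}\right) + 0 = - 64 i \sqrt{5} + 0 = - 64 i \sqrt{5}$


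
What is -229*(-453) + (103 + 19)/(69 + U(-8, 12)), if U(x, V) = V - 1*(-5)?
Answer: 4460752/43 ≈ 1.0374e+5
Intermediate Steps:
U(x, V) = 5 + V (U(x, V) = V + 5 = 5 + V)
-229*(-453) + (103 + 19)/(69 + U(-8, 12)) = -229*(-453) + (103 + 19)/(69 + (5 + 12)) = 103737 + 122/(69 + 17) = 103737 + 122/86 = 103737 + 122*(1/86) = 103737 + 61/43 = 4460752/43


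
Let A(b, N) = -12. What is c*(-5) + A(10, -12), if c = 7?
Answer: -47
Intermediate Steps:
c*(-5) + A(10, -12) = 7*(-5) - 12 = -35 - 12 = -47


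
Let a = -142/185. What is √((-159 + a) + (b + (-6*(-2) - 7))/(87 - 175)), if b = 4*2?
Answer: 9*I*√130813870/8140 ≈ 12.646*I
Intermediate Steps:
a = -142/185 (a = -142*1/185 = -142/185 ≈ -0.76757)
b = 8
√((-159 + a) + (b + (-6*(-2) - 7))/(87 - 175)) = √((-159 - 142/185) + (8 + (-6*(-2) - 7))/(87 - 175)) = √(-29557/185 + (8 + (12 - 7))/(-88)) = √(-29557/185 + (8 + 5)*(-1/88)) = √(-29557/185 + 13*(-1/88)) = √(-29557/185 - 13/88) = √(-2603421/16280) = 9*I*√130813870/8140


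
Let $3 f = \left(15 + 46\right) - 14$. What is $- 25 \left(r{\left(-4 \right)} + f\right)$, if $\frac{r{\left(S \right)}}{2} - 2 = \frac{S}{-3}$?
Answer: $- \frac{1675}{3} \approx -558.33$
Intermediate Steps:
$f = \frac{47}{3}$ ($f = \frac{\left(15 + 46\right) - 14}{3} = \frac{61 - 14}{3} = \frac{1}{3} \cdot 47 = \frac{47}{3} \approx 15.667$)
$r{\left(S \right)} = 4 - \frac{2 S}{3}$ ($r{\left(S \right)} = 4 + 2 \frac{S}{-3} = 4 + 2 S \left(- \frac{1}{3}\right) = 4 + 2 \left(- \frac{S}{3}\right) = 4 - \frac{2 S}{3}$)
$- 25 \left(r{\left(-4 \right)} + f\right) = - 25 \left(\left(4 - - \frac{8}{3}\right) + \frac{47}{3}\right) = - 25 \left(\left(4 + \frac{8}{3}\right) + \frac{47}{3}\right) = - 25 \left(\frac{20}{3} + \frac{47}{3}\right) = \left(-25\right) \frac{67}{3} = - \frac{1675}{3}$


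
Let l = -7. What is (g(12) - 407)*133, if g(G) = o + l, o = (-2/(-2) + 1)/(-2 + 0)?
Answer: -55195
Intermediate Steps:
o = -1 (o = (-2*(-1/2) + 1)/(-2) = (1 + 1)*(-1/2) = 2*(-1/2) = -1)
g(G) = -8 (g(G) = -1 - 7 = -8)
(g(12) - 407)*133 = (-8 - 407)*133 = -415*133 = -55195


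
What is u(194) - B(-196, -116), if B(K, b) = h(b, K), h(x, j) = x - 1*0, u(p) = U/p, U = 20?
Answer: 11262/97 ≈ 116.10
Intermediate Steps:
u(p) = 20/p
h(x, j) = x (h(x, j) = x + 0 = x)
B(K, b) = b
u(194) - B(-196, -116) = 20/194 - 1*(-116) = 20*(1/194) + 116 = 10/97 + 116 = 11262/97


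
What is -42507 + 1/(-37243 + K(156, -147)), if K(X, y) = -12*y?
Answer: -1508105854/35479 ≈ -42507.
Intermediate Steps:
-42507 + 1/(-37243 + K(156, -147)) = -42507 + 1/(-37243 - 12*(-147)) = -42507 + 1/(-37243 + 1764) = -42507 + 1/(-35479) = -42507 - 1/35479 = -1508105854/35479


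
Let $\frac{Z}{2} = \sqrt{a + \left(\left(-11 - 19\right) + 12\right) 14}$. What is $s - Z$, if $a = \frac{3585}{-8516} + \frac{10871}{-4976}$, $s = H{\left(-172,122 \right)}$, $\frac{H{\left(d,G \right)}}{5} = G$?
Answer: $610 - \frac{i \sqrt{1785912329314933}}{1324238} \approx 610.0 - 31.913 i$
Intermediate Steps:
$H{\left(d,G \right)} = 5 G$
$s = 610$ ($s = 5 \cdot 122 = 610$)
$a = - \frac{27604099}{10593904}$ ($a = 3585 \left(- \frac{1}{8516}\right) + 10871 \left(- \frac{1}{4976}\right) = - \frac{3585}{8516} - \frac{10871}{4976} = - \frac{27604099}{10593904} \approx -2.6057$)
$Z = \frac{i \sqrt{1785912329314933}}{1324238}$ ($Z = 2 \sqrt{- \frac{27604099}{10593904} + \left(\left(-11 - 19\right) + 12\right) 14} = 2 \sqrt{- \frac{27604099}{10593904} + \left(-30 + 12\right) 14} = 2 \sqrt{- \frac{27604099}{10593904} - 252} = 2 \sqrt{- \frac{2697267907}{10593904}} = 2 \frac{i \sqrt{1785912329314933}}{2648476} = \frac{i \sqrt{1785912329314933}}{1324238} \approx 31.913 i$)
$s - Z = 610 - \frac{i \sqrt{1785912329314933}}{1324238}$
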